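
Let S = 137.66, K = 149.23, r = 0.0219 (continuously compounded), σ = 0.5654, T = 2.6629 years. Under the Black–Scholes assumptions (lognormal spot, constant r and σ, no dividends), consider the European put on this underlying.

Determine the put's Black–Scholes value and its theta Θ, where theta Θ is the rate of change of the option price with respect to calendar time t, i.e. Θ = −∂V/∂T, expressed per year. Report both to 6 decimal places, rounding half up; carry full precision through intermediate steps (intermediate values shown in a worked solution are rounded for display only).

price = 51.054166
Θ = -6.531346

σ√T = 0.5654·√2.6629 = 0.922642
d₁ = (ln(S/K) + (r+σ²/2)T) / (σ√T) = (ln(137.66/149.23) + (0.0219+0.5654²/2)·2.6629) / 0.922642 = (-0.080702 + 0.483952) / 0.922642 = 0.437060
d₂ = d₁ − σ√T = 0.437060 − 0.922642 = -0.485582
e^{−rT} = e^{−0.0219·2.6629} = 0.943350
N(−d₁) = 0.331034,  N(−d₂) = 0.686368
Put price V = K·e^{−rT}·N(−d₂) − S·N(−d₁) = 96.624302 − 45.570136 = 51.054166
φ(d₁) = (1/√(2π))·e^{−d₁²/2} = 0.362602
Θ = −S·φ(d₁)·σ/(2√T) + r·K·e^{−rT}·N(−d₂) = −8.647418 + 2.116072 = -6.531346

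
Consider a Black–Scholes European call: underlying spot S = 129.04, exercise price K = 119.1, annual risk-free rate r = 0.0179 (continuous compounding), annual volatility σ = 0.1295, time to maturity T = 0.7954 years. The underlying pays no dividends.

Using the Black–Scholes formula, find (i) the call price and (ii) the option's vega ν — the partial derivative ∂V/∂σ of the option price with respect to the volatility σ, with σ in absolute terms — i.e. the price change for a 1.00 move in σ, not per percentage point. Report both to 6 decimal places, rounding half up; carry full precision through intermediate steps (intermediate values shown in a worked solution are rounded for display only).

σ√T = 0.1295·√0.7954 = 0.115495
d₁ = (ln(S/K) + (r+σ²/2)T) / (σ√T) = (ln(129.04/119.1) + (0.0179+0.1295²/2)·0.7954) / 0.115495 = (0.080159 + 0.020907) / 0.115495 = 0.875071
d₂ = d₁ − σ√T = 0.875071 − 0.115495 = 0.759576
e^{−rT} = e^{−0.0179·0.7954} = 0.985863
N(d₁) = 0.809232,  N(d₂) = 0.776246
Call price V = S·N(d₁) − K·e^{−rT}·N(d₂) = 104.423334 − 91.143931 = 13.279402
φ(d₁) = (1/√(2π))·e^{−d₁²/2} = 0.272038
ν = S·φ(d₁)·√T = 31.307399

price = 13.279402
ν = 31.307399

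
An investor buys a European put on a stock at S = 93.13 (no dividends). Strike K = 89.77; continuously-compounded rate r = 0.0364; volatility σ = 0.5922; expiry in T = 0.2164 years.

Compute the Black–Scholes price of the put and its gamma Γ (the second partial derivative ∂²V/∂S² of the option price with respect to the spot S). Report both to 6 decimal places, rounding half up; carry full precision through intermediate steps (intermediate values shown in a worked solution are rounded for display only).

σ√T = 0.5922·√0.2164 = 0.275484
d₁ = (ln(S/K) + (r+σ²/2)T) / (σ√T) = (ln(93.13/89.77) + (0.0364+0.5922²/2)·0.2164) / 0.275484 = (0.036746 + 0.045823) / 0.275484 = 0.299720
d₂ = d₁ − σ√T = 0.299720 − 0.275484 = 0.024236
e^{−rT} = e^{−0.0364·0.2164} = 0.992154
N(−d₁) = 0.382195,  N(−d₂) = 0.490332
Put price V = K·e^{−rT}·N(−d₂) − S·N(−d₁) = 43.671759 − 35.593839 = 8.077921
φ(d₁) = (1/√(2π))·e^{−d₁²/2} = 0.381420
Γ = φ(d₁) / (S·σ·√T) = 0.014867

price = 8.077921
Γ = 0.014867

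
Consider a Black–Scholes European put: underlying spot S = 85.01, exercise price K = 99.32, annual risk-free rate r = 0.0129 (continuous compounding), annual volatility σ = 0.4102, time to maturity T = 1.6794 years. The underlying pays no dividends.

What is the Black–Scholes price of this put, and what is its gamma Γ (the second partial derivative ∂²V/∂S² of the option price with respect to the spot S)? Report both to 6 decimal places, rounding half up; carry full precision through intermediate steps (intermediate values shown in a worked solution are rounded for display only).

σ√T = 0.4102·√1.6794 = 0.531585
d₁ = (ln(S/K) + (r+σ²/2)T) / (σ√T) = (ln(85.01/99.32) + (0.0129+0.4102²/2)·1.6794) / 0.531585 = (-0.155578 + 0.162956) / 0.531585 = 0.013878
d₂ = d₁ − σ√T = 0.013878 − 0.531585 = -0.517707
e^{−rT} = e^{−0.0129·1.6794} = 0.978569
N(−d₁) = 0.494464,  N(−d₂) = 0.697669
Put price V = K·e^{−rT}·N(−d₂) − S·N(−d₁) = 67.807414 − 42.034344 = 25.773069
φ(d₁) = (1/√(2π))·e^{−d₁²/2} = 0.398904
Γ = φ(d₁) / (S·σ·√T) = 0.008827

price = 25.773069
Γ = 0.008827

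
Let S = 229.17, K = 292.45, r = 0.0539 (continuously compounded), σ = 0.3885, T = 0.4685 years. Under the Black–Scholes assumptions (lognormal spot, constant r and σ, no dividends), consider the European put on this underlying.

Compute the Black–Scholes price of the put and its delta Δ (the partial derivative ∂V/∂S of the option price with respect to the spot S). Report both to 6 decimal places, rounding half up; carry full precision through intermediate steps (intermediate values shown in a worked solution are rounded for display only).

price = 63.805900
Δ = -0.754594

σ√T = 0.3885·√0.4685 = 0.265917
d₁ = (ln(S/K) + (r+σ²/2)T) / (σ√T) = (ln(229.17/292.45) + (0.0539+0.3885²/2)·0.4685) / 0.265917 = (-0.243830 + 0.060608) / 0.265917 = -0.689018
d₂ = d₁ − σ√T = -0.689018 − 0.265917 = -0.954935
e^{−rT} = e^{−0.0539·0.4685} = 0.975064
N(−d₁) = 0.754594,  N(−d₂) = 0.830195
Put price V = K·e^{−rT}·N(−d₂) − S·N(−d₁) = 236.736245 − 172.930345 = 63.805900
Δ = −N(−d₁) = -0.754594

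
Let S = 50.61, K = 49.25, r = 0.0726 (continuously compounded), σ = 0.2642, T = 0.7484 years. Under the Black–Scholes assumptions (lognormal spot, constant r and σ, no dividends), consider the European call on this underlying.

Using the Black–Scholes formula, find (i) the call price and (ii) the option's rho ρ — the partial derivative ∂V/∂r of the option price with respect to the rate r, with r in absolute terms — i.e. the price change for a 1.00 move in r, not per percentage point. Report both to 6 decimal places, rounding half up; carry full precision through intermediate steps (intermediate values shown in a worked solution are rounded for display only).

price = 6.684049
ρ = 20.800848

σ√T = 0.2642·√0.7484 = 0.228560
d₁ = (ln(S/K) + (r+σ²/2)T) / (σ√T) = (ln(50.61/49.25) + (0.0726+0.2642²/2)·0.7484) / 0.228560 = (0.027240 + 0.080454) / 0.228560 = 0.471183
d₂ = d₁ − σ√T = 0.471183 − 0.228560 = 0.242623
e^{−rT} = e^{−0.0726·0.7484} = 0.947116
N(d₁) = 0.681245,  N(d₂) = 0.595851
Call price V = S·N(d₁) − K·e^{−rT}·N(d₂) = 34.477806 − 27.793757 = 6.684049
ρ = K·T·e^{−rT}·N(d₂) = 20.800848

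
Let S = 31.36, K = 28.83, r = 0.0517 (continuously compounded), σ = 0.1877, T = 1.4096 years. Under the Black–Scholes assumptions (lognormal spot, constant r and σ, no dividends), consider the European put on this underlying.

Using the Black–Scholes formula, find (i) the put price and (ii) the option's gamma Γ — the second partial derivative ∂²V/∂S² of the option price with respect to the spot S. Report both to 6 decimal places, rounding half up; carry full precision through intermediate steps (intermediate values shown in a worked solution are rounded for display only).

price = 0.912943
Γ = 0.040923

σ√T = 0.1877·√1.4096 = 0.222850
d₁ = (ln(S/K) + (r+σ²/2)T) / (σ√T) = (ln(31.36/28.83) + (0.0517+0.1877²/2)·1.4096) / 0.222850 = (0.084117 + 0.097707) / 0.222850 = 0.815904
d₂ = d₁ − σ√T = 0.815904 − 0.222850 = 0.593054
e^{−rT} = e^{−0.0517·1.4096} = 0.929716
N(−d₁) = 0.207278,  N(−d₂) = 0.276572
Put price V = K·e^{−rT}·N(−d₂) − S·N(−d₁) = 7.413167 − 6.500224 = 0.912943
φ(d₁) = (1/√(2π))·e^{−d₁²/2} = 0.285993
Γ = φ(d₁) / (S·σ·√T) = 0.040923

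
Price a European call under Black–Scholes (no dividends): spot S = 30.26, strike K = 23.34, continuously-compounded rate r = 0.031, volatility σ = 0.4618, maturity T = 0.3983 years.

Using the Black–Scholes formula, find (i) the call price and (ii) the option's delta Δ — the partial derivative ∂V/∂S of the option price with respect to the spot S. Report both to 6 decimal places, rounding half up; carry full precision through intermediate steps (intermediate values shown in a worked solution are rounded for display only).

price = 7.928686
Δ = 0.859710

σ√T = 0.4618·√0.3983 = 0.291447
d₁ = (ln(S/K) + (r+σ²/2)T) / (σ√T) = (ln(30.26/23.34) + (0.031+0.4618²/2)·0.3983) / 0.291447 = (0.259658 + 0.054818) / 0.291447 = 1.079017
d₂ = d₁ − σ√T = 1.079017 − 0.291447 = 0.787571
e^{−rT} = e^{−0.031·0.3983} = 0.987729
N(d₁) = 0.859710,  N(d₂) = 0.784526
Call price V = S·N(d₁) − K·e^{−rT}·N(d₂) = 26.014824 − 18.086138 = 7.928686
Δ = N(d₁) = 0.859710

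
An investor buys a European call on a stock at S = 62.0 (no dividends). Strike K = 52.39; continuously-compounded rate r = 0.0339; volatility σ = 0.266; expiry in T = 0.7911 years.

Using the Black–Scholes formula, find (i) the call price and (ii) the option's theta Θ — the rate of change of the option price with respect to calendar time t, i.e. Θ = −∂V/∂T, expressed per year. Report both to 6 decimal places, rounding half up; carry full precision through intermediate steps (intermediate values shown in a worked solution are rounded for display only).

σ√T = 0.266·√0.7911 = 0.236591
d₁ = (ln(S/K) + (r+σ²/2)T) / (σ√T) = (ln(62.0/52.39) + (0.0339+0.266²/2)·0.7911) / 0.236591 = (0.168419 + 0.054806) / 0.236591 = 0.943506
d₂ = d₁ − σ√T = 0.943506 − 0.236591 = 0.706915
e^{−rT} = e^{−0.0339·0.7911} = 0.973538
N(d₁) = 0.827289,  N(d₂) = 0.760190
Call price V = S·N(d₁) − K·e^{−rT}·N(d₂) = 51.291907 − 38.772493 = 12.519414
φ(d₁) = (1/√(2π))·e^{−d₁²/2} = 0.255626
Θ = −S·φ(d₁)·σ/(2√T) − r·K·e^{−rT}·N(d₂) = −2.369914 − 1.314388 = -3.684302

price = 12.519414
Θ = -3.684302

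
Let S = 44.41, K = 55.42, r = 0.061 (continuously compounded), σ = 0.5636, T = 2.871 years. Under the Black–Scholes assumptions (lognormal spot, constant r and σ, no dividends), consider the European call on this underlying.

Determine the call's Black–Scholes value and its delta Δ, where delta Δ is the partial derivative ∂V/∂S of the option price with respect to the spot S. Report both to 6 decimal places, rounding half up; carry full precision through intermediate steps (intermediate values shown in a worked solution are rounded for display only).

σ√T = 0.5636·√2.871 = 0.954965
d₁ = (ln(S/K) + (r+σ²/2)T) / (σ√T) = (ln(44.41/55.42) + (0.061+0.5636²/2)·2.871) / 0.954965 = (-0.221476 + 0.631110) / 0.954965 = 0.428952
d₂ = d₁ − σ√T = 0.428952 − 0.954965 = -0.526013
e^{−rT} = e^{−0.061·2.871} = 0.839347
N(d₁) = 0.666021,  N(d₂) = 0.299440
Call price V = S·N(d₁) − K·e^{−rT}·N(d₂) = 29.577993 − 13.928915 = 15.649078
Δ = N(d₁) = 0.666021

price = 15.649078
Δ = 0.666021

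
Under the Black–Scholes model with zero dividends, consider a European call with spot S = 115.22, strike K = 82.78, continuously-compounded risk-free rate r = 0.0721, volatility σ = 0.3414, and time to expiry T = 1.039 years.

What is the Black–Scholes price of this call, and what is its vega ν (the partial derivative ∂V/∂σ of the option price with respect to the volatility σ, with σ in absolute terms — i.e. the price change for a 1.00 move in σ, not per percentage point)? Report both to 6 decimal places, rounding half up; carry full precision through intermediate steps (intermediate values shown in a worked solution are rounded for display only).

σ√T = 0.3414·√1.039 = 0.347994
d₁ = (ln(S/K) + (r+σ²/2)T) / (σ√T) = (ln(115.22/82.78) + (0.0721+0.3414²/2)·1.039) / 0.347994 = (0.330657 + 0.135462) / 0.347994 = 1.339446
d₂ = d₁ − σ√T = 1.339446 − 0.347994 = 0.991452
e^{−rT} = e^{−0.0721·1.039} = 0.927825
N(d₁) = 0.909787,  N(d₂) = 0.839268
Call price V = S·N(d₁) − K·e^{−rT}·N(d₂) = 104.825679 − 64.460256 = 40.365423
φ(d₁) = (1/√(2π))·e^{−d₁²/2} = 0.162676
ν = S·φ(d₁)·√T = 19.105512

price = 40.365423
ν = 19.105512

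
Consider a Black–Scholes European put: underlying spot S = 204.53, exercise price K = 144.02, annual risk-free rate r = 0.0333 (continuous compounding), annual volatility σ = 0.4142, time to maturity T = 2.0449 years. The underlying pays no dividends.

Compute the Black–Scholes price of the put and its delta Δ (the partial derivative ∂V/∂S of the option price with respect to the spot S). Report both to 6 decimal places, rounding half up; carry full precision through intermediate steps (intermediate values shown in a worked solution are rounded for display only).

σ√T = 0.4142·√2.0449 = 0.592306
d₁ = (ln(S/K) + (r+σ²/2)T) / (σ√T) = (ln(204.53/144.02) + (0.0333+0.4142²/2)·2.0449) / 0.592306 = (0.350762 + 0.243508) / 0.592306 = 1.003317
d₂ = d₁ − σ√T = 1.003317 − 0.592306 = 0.411011
e^{−rT} = e^{−0.0333·2.0449} = 0.934172
N(−d₁) = 0.157854,  N(−d₂) = 0.340532
Put price V = K·e^{−rT}·N(−d₂) − S·N(−d₁) = 45.814984 − 32.285858 = 13.529127
Δ = −N(−d₁) = -0.157854

price = 13.529127
Δ = -0.157854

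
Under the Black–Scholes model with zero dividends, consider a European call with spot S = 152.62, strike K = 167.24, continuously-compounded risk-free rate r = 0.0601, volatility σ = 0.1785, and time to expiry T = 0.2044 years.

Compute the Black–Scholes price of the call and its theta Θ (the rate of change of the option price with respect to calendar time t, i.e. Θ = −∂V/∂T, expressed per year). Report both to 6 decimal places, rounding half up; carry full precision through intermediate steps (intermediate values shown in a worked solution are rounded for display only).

σ√T = 0.1785·√0.2044 = 0.080701
d₁ = (ln(S/K) + (r+σ²/2)T) / (σ√T) = (ln(152.62/167.24) + (0.0601+0.1785²/2)·0.2044) / 0.080701 = (-0.091479 + 0.015541) / 0.080701 = -0.940980
d₂ = d₁ − σ√T = -0.940980 − 0.080701 = -1.021681
e^{−rT} = e^{−0.0601·0.2044} = 0.987791
N(d₁) = 0.173358,  N(d₂) = 0.153466
Call price V = S·N(d₁) − K·e^{−rT}·N(d₂) = 26.457835 − 25.352294 = 1.105542
φ(d₁) = (1/√(2π))·e^{−d₁²/2} = 0.256235
Θ = −S·φ(d₁)·σ/(2√T) − r·K·e^{−rT}·N(d₂) = −7.720008 − 1.523673 = -9.243681

price = 1.105542
Θ = -9.243681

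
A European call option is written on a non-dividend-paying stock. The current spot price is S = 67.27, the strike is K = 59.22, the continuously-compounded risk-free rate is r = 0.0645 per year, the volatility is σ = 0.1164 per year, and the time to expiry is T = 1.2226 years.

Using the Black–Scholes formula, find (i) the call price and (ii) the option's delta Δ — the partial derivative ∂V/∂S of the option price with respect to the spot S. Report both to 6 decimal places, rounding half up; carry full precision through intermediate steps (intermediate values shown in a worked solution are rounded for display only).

price = 12.720523
Δ = 0.952277

σ√T = 0.1164·√1.2226 = 0.128705
d₁ = (ln(S/K) + (r+σ²/2)T) / (σ√T) = (ln(67.27/59.22) + (0.0645+0.1164²/2)·1.2226) / 0.128705 = (0.127455 + 0.087140) / 0.128705 = 1.667343
d₂ = d₁ − σ√T = 1.667343 − 0.128705 = 1.538638
e^{−rT} = e^{−0.0645·1.2226} = 0.924171
N(d₁) = 0.952277,  N(d₂) = 0.938054
Call price V = S·N(d₁) − K·e^{−rT}·N(d₂) = 64.059665 − 51.339142 = 12.720523
Δ = N(d₁) = 0.952277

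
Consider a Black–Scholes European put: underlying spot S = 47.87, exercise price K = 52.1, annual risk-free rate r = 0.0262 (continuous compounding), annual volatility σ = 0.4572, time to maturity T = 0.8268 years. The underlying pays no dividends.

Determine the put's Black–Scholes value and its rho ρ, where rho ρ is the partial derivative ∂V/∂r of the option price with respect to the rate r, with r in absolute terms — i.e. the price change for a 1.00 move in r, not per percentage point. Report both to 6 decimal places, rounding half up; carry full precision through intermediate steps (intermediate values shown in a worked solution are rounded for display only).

σ√T = 0.4572·√0.8268 = 0.415725
d₁ = (ln(S/K) + (r+σ²/2)T) / (σ√T) = (ln(47.87/52.1) + (0.0262+0.4572²/2)·0.8268) / 0.415725 = (-0.084676 + 0.108076) / 0.415725 = 0.056287
d₂ = d₁ − σ√T = 0.056287 − 0.415725 = -0.359438
e^{−rT} = e^{−0.0262·0.8268} = 0.978571
N(−d₁) = 0.477557,  N(−d₂) = 0.640366
Put price V = K·e^{−rT}·N(−d₂) − S·N(−d₁) = 32.648142 − 22.860632 = 9.787510
ρ = −K·T·e^{−rT}·N(−d₂) = -26.993483

price = 9.787510
ρ = -26.993483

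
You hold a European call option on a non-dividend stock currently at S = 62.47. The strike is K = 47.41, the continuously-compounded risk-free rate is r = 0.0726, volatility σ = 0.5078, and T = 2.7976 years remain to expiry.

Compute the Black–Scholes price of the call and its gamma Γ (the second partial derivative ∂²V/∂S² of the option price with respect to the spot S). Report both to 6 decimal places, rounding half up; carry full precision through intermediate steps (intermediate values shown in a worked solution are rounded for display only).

price = 30.894916
Γ = 0.004612

σ√T = 0.5078·√2.7976 = 0.849348
d₁ = (ln(S/K) + (r+σ²/2)T) / (σ√T) = (ln(62.47/47.41) + (0.0726+0.5078²/2)·2.7976) / 0.849348 = (0.275853 + 0.563802) / 0.849348 = 0.988588
d₂ = d₁ − σ√T = 0.988588 − 0.849348 = 0.139240
e^{−rT} = e^{−0.0726·2.7976} = 0.816192
N(d₁) = 0.838568,  N(d₂) = 0.555370
Call price V = S·N(d₁) − K·e^{−rT}·N(d₂) = 52.385316 − 21.490400 = 30.894916
φ(d₁) = (1/√(2π))·e^{−d₁²/2} = 0.244732
Γ = φ(d₁) / (S·σ·√T) = 0.004612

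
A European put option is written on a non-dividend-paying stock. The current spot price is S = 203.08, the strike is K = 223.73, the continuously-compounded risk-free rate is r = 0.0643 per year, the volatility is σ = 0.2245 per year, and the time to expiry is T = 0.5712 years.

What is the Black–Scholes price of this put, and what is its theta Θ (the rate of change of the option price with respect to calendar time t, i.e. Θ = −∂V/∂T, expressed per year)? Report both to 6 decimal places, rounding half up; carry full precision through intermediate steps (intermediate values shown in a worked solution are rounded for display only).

price = 21.322885
Θ = -2.316972

σ√T = 0.2245·√0.5712 = 0.169672
d₁ = (ln(S/K) + (r+σ²/2)T) / (σ√T) = (ln(203.08/223.73) + (0.0643+0.2245²/2)·0.5712) / 0.169672 = (-0.096840 + 0.051122) / 0.169672 = -0.269446
d₂ = d₁ − σ√T = -0.269446 − 0.169672 = -0.439118
e^{−rT} = e^{−0.0643·0.5712} = 0.963938
N(−d₁) = 0.606207,  N(−d₂) = 0.669712
Put price V = K·e^{−rT}·N(−d₂) − S·N(−d₁) = 144.431369 − 123.108484 = 21.322885
φ(d₁) = (1/√(2π))·e^{−d₁²/2} = 0.384720
Θ = −S·φ(d₁)·σ/(2√T) + r·K·e^{−rT}·N(−d₂) = −11.603909 + 9.286937 = -2.316972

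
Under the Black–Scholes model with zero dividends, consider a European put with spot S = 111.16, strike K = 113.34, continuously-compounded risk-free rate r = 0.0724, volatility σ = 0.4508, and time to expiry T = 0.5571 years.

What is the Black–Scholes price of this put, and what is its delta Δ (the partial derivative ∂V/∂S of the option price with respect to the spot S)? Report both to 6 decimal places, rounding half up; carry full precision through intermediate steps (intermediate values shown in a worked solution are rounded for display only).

price = 13.575480
Δ = -0.408895

σ√T = 0.4508·√0.5571 = 0.336473
d₁ = (ln(S/K) + (r+σ²/2)T) / (σ√T) = (ln(111.16/113.34) + (0.0724+0.4508²/2)·0.5571) / 0.336473 = (-0.019422 + 0.096941) / 0.336473 = 0.230389
d₂ = d₁ − σ√T = 0.230389 − 0.336473 = -0.106085
e^{−rT} = e^{−0.0724·0.5571} = 0.960469
N(−d₁) = 0.408895,  N(−d₂) = 0.542242
Put price V = K·e^{−rT}·N(−d₂) − S·N(−d₁) = 59.028237 − 45.452757 = 13.575480
Δ = −N(−d₁) = -0.408895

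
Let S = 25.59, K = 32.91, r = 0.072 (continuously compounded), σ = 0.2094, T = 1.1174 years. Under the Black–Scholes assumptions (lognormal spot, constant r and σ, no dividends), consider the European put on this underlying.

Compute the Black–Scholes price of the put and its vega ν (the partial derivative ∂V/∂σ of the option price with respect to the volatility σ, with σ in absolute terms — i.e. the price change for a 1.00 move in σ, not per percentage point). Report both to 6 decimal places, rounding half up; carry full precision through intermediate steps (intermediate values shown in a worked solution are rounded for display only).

σ√T = 0.2094·√1.1174 = 0.221351
d₁ = (ln(S/K) + (r+σ²/2)T) / (σ√T) = (ln(25.59/32.91) + (0.072+0.2094²/2)·1.1174) / 0.221351 = (-0.251575 + 0.104951) / 0.221351 = -0.662406
d₂ = d₁ − σ√T = -0.662406 − 0.221351 = -0.883757
e^{−rT} = e^{−0.072·1.1174} = 0.922698
N(−d₁) = 0.746144,  N(−d₂) = 0.811586
Put price V = K·e^{−rT}·N(−d₂) − S·N(−d₁) = 24.644631 − 19.093836 = 5.550796
φ(d₁) = (1/√(2π))·e^{−d₁²/2} = 0.320354
ν = S·φ(d₁)·√T = 8.665717

price = 5.550796
ν = 8.665717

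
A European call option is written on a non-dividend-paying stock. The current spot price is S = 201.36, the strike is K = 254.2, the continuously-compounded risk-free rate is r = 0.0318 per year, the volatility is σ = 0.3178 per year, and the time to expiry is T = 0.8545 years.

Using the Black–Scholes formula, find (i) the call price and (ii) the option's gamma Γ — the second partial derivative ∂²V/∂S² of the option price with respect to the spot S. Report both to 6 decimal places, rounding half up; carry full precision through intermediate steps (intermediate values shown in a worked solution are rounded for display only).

price = 9.299746
Γ = 0.005785

σ√T = 0.3178·√0.8545 = 0.293772
d₁ = (ln(S/K) + (r+σ²/2)T) / (σ√T) = (ln(201.36/254.2) + (0.0318+0.3178²/2)·0.8545) / 0.293772 = (-0.233027 + 0.070324) / 0.293772 = -0.553842
d₂ = d₁ − σ√T = -0.553842 − 0.293772 = -0.847613
e^{−rT} = e^{−0.0318·0.8545} = 0.973193
N(d₁) = 0.289844,  N(d₂) = 0.198327
Call price V = S·N(d₁) − K·e^{−rT}·N(d₂) = 58.362906 − 49.063160 = 9.299746
φ(d₁) = (1/√(2π))·e^{−d₁²/2} = 0.342217
Γ = φ(d₁) / (S·σ·√T) = 0.005785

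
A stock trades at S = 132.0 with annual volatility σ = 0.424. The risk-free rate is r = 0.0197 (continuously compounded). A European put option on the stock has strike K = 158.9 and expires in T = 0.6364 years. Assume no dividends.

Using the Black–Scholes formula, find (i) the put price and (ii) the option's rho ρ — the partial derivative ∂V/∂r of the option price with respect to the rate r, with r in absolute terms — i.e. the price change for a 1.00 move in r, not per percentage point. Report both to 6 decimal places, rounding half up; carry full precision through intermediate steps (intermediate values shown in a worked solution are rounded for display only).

σ√T = 0.424·√0.6364 = 0.338245
d₁ = (ln(S/K) + (r+σ²/2)T) / (σ√T) = (ln(132.0/158.9) + (0.0197+0.424²/2)·0.6364) / 0.338245 = (-0.185473 + 0.069742) / 0.338245 = -0.342153
d₂ = d₁ − σ√T = -0.342153 − 0.338245 = -0.680397
e^{−rT} = e^{−0.0197·0.6364} = 0.987541
N(−d₁) = 0.633882,  N(−d₂) = 0.751874
Put price V = K·e^{−rT}·N(−d₂) − S·N(−d₁) = 117.984223 − 83.672429 = 34.311793
ρ = −K·T·e^{−rT}·N(−d₂) = -75.085159

price = 34.311793
ρ = -75.085159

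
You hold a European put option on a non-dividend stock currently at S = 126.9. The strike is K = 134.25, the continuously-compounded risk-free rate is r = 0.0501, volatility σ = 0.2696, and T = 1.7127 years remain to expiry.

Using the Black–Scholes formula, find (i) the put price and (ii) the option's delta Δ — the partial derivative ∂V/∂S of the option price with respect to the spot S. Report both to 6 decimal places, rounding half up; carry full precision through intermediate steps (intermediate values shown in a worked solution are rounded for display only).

σ√T = 0.2696·√1.7127 = 0.352826
d₁ = (ln(S/K) + (r+σ²/2)T) / (σ√T) = (ln(126.9/134.25) + (0.0501+0.2696²/2)·1.7127) / 0.352826 = (-0.056304 + 0.148049) / 0.352826 = 0.260029
d₂ = d₁ − σ√T = 0.260029 − 0.352826 = -0.092797
e^{−rT} = e^{−0.0501·1.7127} = 0.917772
N(−d₁) = 0.397421,  N(−d₂) = 0.536968
Put price V = K·e^{−rT}·N(−d₂) − S·N(−d₁) = 66.160252 − 50.432686 = 15.727566
Δ = −N(−d₁) = -0.397421

price = 15.727566
Δ = -0.397421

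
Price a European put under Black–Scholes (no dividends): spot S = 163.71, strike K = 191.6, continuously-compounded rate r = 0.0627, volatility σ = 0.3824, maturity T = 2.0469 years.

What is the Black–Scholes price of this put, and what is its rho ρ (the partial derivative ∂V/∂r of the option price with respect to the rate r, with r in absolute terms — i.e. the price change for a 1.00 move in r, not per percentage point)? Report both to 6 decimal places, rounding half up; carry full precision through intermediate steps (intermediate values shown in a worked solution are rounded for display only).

σ√T = 0.3824·√2.0469 = 0.547099
d₁ = (ln(S/K) + (r+σ²/2)T) / (σ√T) = (ln(163.71/191.6) + (0.0627+0.3824²/2)·2.0469) / 0.547099 = (-0.157313 + 0.277999) / 0.547099 = 0.220593
d₂ = d₁ − σ√T = 0.220593 − 0.547099 = -0.326507
e^{−rT} = e^{−0.0627·2.0469} = 0.879554
N(−d₁) = 0.412705,  N(−d₂) = 0.627979
Put price V = K·e^{−rT}·N(−d₂) − S·N(−d₁) = 105.828659 − 67.563895 = 38.264765
ρ = −K·T·e^{−rT}·N(−d₂) = -216.620683

price = 38.264765
ρ = -216.620683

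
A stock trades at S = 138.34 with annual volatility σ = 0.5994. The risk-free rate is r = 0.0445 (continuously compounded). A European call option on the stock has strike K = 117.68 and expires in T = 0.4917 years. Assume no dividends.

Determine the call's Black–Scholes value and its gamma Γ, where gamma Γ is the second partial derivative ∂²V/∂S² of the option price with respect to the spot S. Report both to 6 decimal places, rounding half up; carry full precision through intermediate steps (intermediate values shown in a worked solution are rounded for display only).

price = 34.645044
Γ = 0.005565

σ√T = 0.5994·√0.4917 = 0.420307
d₁ = (ln(S/K) + (r+σ²/2)T) / (σ√T) = (ln(138.34/117.68) + (0.0445+0.5994²/2)·0.4917) / 0.420307 = (0.161745 + 0.110210) / 0.420307 = 0.647039
d₂ = d₁ − σ√T = 0.647039 − 0.420307 = 0.226732
e^{−rT} = e^{−0.0445·0.4917} = 0.978357
N(d₁) = 0.741197,  N(d₂) = 0.589684
Call price V = S·N(d₁) − K·e^{−rT}·N(d₂) = 102.537135 − 67.892091 = 34.645044
φ(d₁) = (1/√(2π))·e^{−d₁²/2} = 0.323593
Γ = φ(d₁) / (S·σ·√T) = 0.005565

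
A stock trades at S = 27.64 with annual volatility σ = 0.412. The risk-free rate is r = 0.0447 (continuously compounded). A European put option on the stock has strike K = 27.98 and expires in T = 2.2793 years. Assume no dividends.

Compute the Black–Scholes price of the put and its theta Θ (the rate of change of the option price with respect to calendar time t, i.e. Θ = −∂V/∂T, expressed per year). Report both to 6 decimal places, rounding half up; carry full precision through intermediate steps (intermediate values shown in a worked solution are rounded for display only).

σ√T = 0.412·√2.2793 = 0.622011
d₁ = (ln(S/K) + (r+σ²/2)T) / (σ√T) = (ln(27.64/27.98) + (0.0447+0.412²/2)·2.2793) / 0.622011 = (-0.012226 + 0.295333) / 0.622011 = 0.455149
d₂ = d₁ − σ√T = 0.455149 − 0.622011 = -0.166862
e^{−rT} = e^{−0.0447·2.2793} = 0.903134
N(−d₁) = 0.324501,  N(−d₂) = 0.566261
Put price V = K·e^{−rT}·N(−d₂) − S·N(−d₁) = 14.309227 − 8.969210 = 5.340016
φ(d₁) = (1/√(2π))·e^{−d₁²/2} = 0.359688
Θ = −S·φ(d₁)·σ/(2√T) + r·K·e^{−rT}·N(−d₂) = −1.356533 + 0.639622 = -0.716910

price = 5.340016
Θ = -0.716910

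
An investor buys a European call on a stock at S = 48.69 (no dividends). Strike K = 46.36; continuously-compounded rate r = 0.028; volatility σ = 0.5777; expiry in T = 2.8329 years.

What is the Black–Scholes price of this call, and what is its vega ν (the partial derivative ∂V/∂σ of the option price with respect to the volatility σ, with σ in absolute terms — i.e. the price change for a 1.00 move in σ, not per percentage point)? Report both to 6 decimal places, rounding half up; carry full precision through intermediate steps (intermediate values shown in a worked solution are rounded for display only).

price = 20.144126
ν = 27.007454

σ√T = 0.5777·√2.8329 = 0.972340
d₁ = (ln(S/K) + (r+σ²/2)T) / (σ√T) = (ln(48.69/46.36) + (0.028+0.5777²/2)·2.8329) / 0.972340 = (0.049037 + 0.552043) / 0.972340 = 0.618179
d₂ = d₁ − σ√T = 0.618179 − 0.972340 = -0.354161
e^{−rT} = e^{−0.028·2.8329} = 0.923743
N(d₁) = 0.731771,  N(d₂) = 0.361609
Call price V = S·N(d₁) − K·e^{−rT}·N(d₂) = 35.629947 − 15.485821 = 20.144126
φ(d₁) = (1/√(2π))·e^{−d₁²/2} = 0.329555
ν = S·φ(d₁)·√T = 27.007454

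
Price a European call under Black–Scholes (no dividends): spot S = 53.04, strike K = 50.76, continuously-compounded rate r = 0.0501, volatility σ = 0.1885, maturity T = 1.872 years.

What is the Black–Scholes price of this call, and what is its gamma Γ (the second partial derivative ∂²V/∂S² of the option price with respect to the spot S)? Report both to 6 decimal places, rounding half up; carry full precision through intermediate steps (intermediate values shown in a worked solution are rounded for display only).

price = 9.208180
Γ = 0.023410

σ√T = 0.1885·√1.872 = 0.257908
d₁ = (ln(S/K) + (r+σ²/2)T) / (σ√T) = (ln(53.04/50.76) + (0.0501+0.1885²/2)·1.872) / 0.257908 = (0.043938 + 0.127045) / 0.257908 = 0.662962
d₂ = d₁ − σ√T = 0.662962 − 0.257908 = 0.405055
e^{−rT} = e^{−0.0501·1.872} = 0.910476
N(d₁) = 0.746323,  N(d₂) = 0.657281
Call price V = S·N(d₁) − K·e^{−rT}·N(d₂) = 39.584955 − 30.376774 = 9.208180
φ(d₁) = (1/√(2π))·e^{−d₁²/2} = 0.320236
Γ = φ(d₁) / (S·σ·√T) = 0.023410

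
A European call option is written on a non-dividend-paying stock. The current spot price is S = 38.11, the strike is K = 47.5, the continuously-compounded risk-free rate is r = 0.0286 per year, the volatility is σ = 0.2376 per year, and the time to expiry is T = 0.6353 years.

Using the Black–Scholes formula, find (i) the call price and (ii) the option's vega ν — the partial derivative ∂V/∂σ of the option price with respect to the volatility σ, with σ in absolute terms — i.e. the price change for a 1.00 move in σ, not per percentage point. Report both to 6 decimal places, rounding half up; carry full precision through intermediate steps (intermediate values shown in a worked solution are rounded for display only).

σ√T = 0.2376·√0.6353 = 0.189381
d₁ = (ln(S/K) + (r+σ²/2)T) / (σ√T) = (ln(38.11/47.5) + (0.0286+0.2376²/2)·0.6353) / 0.189381 = (-0.220253 + 0.036102) / 0.189381 = -0.972384
d₂ = d₁ − σ√T = -0.972384 − 0.189381 = -1.161765
e^{−rT} = e^{−0.0286·0.6353} = 0.981994
N(d₁) = 0.165430,  N(d₂) = 0.122665
Call price V = S·N(d₁) − K·e^{−rT}·N(d₂) = 6.304526 − 5.721698 = 0.582828
φ(d₁) = (1/√(2π))·e^{−d₁²/2} = 0.248651
ν = S·φ(d₁)·√T = 7.552991

price = 0.582828
ν = 7.552991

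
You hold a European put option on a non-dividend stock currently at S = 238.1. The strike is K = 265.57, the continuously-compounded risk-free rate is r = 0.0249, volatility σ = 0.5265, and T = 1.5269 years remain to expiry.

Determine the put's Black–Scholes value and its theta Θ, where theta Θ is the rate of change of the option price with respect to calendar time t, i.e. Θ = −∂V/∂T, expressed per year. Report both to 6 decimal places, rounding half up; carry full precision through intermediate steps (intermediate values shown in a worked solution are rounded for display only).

price = 72.109007
Θ = -15.517030

σ√T = 0.5265·√1.5269 = 0.650584
d₁ = (ln(S/K) + (r+σ²/2)T) / (σ√T) = (ln(238.1/265.57) + (0.0249+0.5265²/2)·1.5269) / 0.650584 = (-0.109188 + 0.249650) / 0.650584 = 0.215902
d₂ = d₁ − σ√T = 0.215902 − 0.650584 = -0.434683
e^{−rT} = e^{−0.0249·1.5269} = 0.962694
N(−d₁) = 0.414532,  N(−d₂) = 0.668104
Put price V = K·e^{−rT}·N(−d₂) − S·N(−d₁) = 170.809138 − 98.700131 = 72.109007
φ(d₁) = (1/√(2π))·e^{−d₁²/2} = 0.389752
Θ = −S·φ(d₁)·σ/(2√T) + r·K·e^{−rT}·N(−d₂) = −19.770177 + 4.253148 = -15.517030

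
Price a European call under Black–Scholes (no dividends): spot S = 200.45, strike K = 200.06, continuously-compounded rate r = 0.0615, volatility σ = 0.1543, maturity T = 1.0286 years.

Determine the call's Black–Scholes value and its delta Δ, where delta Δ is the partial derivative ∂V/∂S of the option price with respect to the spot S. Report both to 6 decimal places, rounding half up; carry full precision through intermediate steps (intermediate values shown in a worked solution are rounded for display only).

σ√T = 0.1543·√1.0286 = 0.156491
d₁ = (ln(S/K) + (r+σ²/2)T) / (σ√T) = (ln(200.45/200.06) + (0.0615+0.1543²/2)·1.0286) / 0.156491 = (0.001948 + 0.075504) / 0.156491 = 0.494924
d₂ = d₁ − σ√T = 0.494924 − 0.156491 = 0.338433
e^{−rT} = e^{−0.0615·1.0286} = 0.938700
N(d₁) = 0.689673,  N(d₂) = 0.632482
Call price V = S·N(d₁) − K·e^{−rT}·N(d₂) = 138.244978 − 118.777767 = 19.467211
Δ = N(d₁) = 0.689673

price = 19.467211
Δ = 0.689673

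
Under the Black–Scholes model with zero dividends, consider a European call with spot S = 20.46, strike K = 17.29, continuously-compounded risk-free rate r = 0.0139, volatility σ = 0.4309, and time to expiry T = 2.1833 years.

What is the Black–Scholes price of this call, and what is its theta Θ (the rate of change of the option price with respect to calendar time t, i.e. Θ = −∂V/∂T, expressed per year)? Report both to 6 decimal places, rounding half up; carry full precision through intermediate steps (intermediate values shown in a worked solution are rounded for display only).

price = 6.709688
Θ = -1.091667

σ√T = 0.4309·√2.1833 = 0.636698
d₁ = (ln(S/K) + (r+σ²/2)T) / (σ√T) = (ln(20.46/17.29) + (0.0139+0.4309²/2)·2.1833) / 0.636698 = (0.168343 + 0.233040) / 0.636698 = 0.630414
d₂ = d₁ − σ√T = 0.630414 − 0.636698 = -0.006283
e^{−rT} = e^{−0.0139·2.1833} = 0.970108
N(d₁) = 0.735788,  N(d₂) = 0.497493
Call price V = S·N(d₁) − K·e^{−rT}·N(d₂) = 15.054227 − 8.344539 = 6.709688
φ(d₁) = (1/√(2π))·e^{−d₁²/2} = 0.327048
Θ = −S·φ(d₁)·σ/(2√T) − r·K·e^{−rT}·N(d₂) = −0.975678 − 0.115989 = -1.091667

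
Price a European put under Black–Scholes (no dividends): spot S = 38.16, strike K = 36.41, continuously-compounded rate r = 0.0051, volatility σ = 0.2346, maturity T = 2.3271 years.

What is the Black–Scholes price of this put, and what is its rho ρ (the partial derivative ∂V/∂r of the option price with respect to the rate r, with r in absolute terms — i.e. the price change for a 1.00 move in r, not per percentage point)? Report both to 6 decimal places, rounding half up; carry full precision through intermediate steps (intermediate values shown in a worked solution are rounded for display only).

σ√T = 0.2346·√2.3271 = 0.357878
d₁ = (ln(S/K) + (r+σ²/2)T) / (σ√T) = (ln(38.16/36.41) + (0.0051+0.2346²/2)·2.3271) / 0.357878 = (0.046944 + 0.075907) / 0.357878 = 0.343276
d₂ = d₁ − σ√T = 0.343276 − 0.357878 = -0.014602
e^{−rT} = e^{−0.0051·2.3271} = 0.988202
N(−d₁) = 0.365695,  N(−d₂) = 0.505825
Put price V = K·e^{−rT}·N(−d₂) − S·N(−d₁) = 18.199814 − 13.954937 = 4.244877
ρ = −K·T·e^{−rT}·N(−d₂) = -42.352787

price = 4.244877
ρ = -42.352787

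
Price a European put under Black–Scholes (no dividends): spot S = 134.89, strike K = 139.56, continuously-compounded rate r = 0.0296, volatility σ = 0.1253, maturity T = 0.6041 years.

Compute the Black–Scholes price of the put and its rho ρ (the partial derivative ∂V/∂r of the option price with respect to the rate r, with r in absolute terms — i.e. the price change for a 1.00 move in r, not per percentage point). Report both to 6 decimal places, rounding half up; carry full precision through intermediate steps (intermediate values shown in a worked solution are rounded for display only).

price = 6.452112
ρ = -48.441736

σ√T = 0.1253·√0.6041 = 0.097388
d₁ = (ln(S/K) + (r+σ²/2)T) / (σ√T) = (ln(134.89/139.56) + (0.0296+0.1253²/2)·0.6041) / 0.097388 = (-0.034035 + 0.022624) / 0.097388 = -0.117175
d₂ = d₁ − σ√T = -0.117175 − 0.097388 = -0.214563
e^{−rT} = e^{−0.0296·0.6041} = 0.982278
N(−d₁) = 0.546639,  N(−d₂) = 0.584946
Put price V = K·e^{−rT}·N(−d₂) − S·N(−d₁) = 80.188274 − 73.736162 = 6.452112
ρ = −K·T·e^{−rT}·N(−d₂) = -48.441736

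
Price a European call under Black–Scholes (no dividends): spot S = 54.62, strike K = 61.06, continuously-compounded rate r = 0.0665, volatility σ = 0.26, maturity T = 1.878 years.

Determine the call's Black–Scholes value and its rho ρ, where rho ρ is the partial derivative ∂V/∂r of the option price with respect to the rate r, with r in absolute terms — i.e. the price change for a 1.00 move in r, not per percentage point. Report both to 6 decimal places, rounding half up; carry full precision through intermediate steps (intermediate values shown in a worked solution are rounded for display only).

price = 8.041281
ρ = 44.951366

σ√T = 0.26·√1.878 = 0.356304
d₁ = (ln(S/K) + (r+σ²/2)T) / (σ√T) = (ln(54.62/61.06) + (0.0665+0.26²/2)·1.878) / 0.356304 = (-0.111457 + 0.188363) / 0.356304 = 0.215845
d₂ = d₁ − σ√T = 0.215845 − 0.356304 = -0.140459
e^{−rT} = e^{−0.0665·1.878} = 0.882597
N(d₁) = 0.585446,  N(d₂) = 0.444149
Call price V = S·N(d₁) − K·e^{−rT}·N(d₂) = 31.977046 − 23.935765 = 8.041281
ρ = K·T·e^{−rT}·N(d₂) = 44.951366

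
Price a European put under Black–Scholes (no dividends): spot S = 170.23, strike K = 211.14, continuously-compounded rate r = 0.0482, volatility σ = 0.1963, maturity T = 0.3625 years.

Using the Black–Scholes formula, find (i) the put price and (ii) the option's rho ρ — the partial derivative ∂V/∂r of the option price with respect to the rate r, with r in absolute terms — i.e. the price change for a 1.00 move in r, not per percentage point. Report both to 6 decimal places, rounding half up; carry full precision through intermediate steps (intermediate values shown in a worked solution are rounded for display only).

price = 37.684539
ρ = -72.091162

σ√T = 0.1963·√0.3625 = 0.118188
d₁ = (ln(S/K) + (r+σ²/2)T) / (σ√T) = (ln(170.23/211.14) + (0.0482+0.1963²/2)·0.3625) / 0.118188 = (-0.215371 + 0.024457) / 0.118188 = -1.615340
d₂ = d₁ − σ√T = -1.615340 − 0.118188 = -1.733528
e^{−rT} = e^{−0.0482·0.3625} = 0.982679
N(−d₁) = 0.946881,  N(−d₂) = 0.958499
Put price V = K·e^{−rT}·N(−d₂) − S·N(−d₁) = 198.872172 − 161.187633 = 37.684539
ρ = −K·T·e^{−rT}·N(−d₂) = -72.091162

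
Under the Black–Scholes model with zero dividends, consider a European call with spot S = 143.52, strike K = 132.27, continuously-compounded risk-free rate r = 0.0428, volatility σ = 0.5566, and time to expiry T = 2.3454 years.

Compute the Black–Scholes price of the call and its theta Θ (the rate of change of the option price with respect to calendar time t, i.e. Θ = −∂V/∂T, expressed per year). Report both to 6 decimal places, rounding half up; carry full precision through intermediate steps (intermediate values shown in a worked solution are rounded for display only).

σ√T = 0.5566·√2.3454 = 0.852416
d₁ = (ln(S/K) + (r+σ²/2)T) / (σ√T) = (ln(143.52/132.27) + (0.0428+0.5566²/2)·2.3454) / 0.852416 = (0.081629 + 0.463690) / 0.852416 = 0.639733
d₂ = d₁ − σ√T = 0.639733 − 0.852416 = -0.212683
e^{−rT} = e^{−0.0428·2.3454} = 0.904491
N(d₁) = 0.738827,  N(d₂) = 0.415787
Call price V = S·N(d₁) − K·e^{−rT}·N(d₂) = 106.036444 − 49.743524 = 56.292920
φ(d₁) = (1/√(2π))·e^{−d₁²/2} = 0.325118
Θ = −S·φ(d₁)·σ/(2√T) − r·K·e^{−rT}·N(d₂) = −8.479259 − 2.129023 = -10.608281

price = 56.292920
Θ = -10.608281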